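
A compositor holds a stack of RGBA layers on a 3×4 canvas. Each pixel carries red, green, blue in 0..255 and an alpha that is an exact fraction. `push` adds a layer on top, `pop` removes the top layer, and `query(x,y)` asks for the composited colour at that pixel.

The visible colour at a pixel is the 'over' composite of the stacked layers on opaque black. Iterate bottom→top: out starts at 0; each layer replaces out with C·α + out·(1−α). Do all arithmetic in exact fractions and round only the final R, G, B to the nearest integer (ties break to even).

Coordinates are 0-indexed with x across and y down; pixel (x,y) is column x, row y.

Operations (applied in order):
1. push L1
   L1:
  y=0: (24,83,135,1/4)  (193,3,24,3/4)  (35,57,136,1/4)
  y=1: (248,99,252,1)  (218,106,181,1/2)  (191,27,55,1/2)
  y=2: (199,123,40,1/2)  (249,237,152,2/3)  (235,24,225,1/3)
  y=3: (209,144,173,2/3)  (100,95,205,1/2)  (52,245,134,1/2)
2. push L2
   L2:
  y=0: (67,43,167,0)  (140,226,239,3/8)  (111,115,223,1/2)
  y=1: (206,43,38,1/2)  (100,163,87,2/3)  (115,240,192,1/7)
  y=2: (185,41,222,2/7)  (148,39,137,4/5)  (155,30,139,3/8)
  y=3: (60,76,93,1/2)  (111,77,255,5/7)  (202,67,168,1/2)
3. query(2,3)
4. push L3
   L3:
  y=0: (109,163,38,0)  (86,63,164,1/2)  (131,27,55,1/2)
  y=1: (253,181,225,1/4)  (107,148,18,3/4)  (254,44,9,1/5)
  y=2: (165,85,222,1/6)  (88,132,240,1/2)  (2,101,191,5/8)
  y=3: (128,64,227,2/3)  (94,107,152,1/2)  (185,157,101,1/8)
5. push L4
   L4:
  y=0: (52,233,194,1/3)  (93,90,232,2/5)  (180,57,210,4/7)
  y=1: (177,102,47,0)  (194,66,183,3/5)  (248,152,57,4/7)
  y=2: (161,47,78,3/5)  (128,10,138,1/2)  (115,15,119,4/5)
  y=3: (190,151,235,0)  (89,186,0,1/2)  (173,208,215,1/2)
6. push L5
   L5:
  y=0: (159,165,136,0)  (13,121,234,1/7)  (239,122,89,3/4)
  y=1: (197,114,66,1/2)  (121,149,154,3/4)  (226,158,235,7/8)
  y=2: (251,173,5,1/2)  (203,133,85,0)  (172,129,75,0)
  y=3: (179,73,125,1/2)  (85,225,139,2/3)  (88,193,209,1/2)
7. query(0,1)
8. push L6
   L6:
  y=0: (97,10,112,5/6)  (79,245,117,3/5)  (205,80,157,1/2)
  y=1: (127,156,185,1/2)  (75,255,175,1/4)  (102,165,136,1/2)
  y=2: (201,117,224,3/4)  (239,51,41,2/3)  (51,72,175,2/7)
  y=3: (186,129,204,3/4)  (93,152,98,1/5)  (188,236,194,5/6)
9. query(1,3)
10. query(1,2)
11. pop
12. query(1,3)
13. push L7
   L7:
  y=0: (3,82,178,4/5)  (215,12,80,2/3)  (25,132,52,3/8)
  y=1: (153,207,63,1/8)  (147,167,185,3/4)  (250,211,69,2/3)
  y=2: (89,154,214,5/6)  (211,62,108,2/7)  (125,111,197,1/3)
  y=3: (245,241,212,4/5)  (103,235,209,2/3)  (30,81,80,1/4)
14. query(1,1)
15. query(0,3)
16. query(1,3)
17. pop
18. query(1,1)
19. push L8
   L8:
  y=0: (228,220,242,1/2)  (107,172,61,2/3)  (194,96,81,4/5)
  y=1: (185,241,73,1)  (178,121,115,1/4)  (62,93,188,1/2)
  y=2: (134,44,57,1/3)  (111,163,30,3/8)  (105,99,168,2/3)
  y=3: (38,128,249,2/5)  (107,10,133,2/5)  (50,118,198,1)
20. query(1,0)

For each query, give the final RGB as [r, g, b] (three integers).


query (2,3) [L1,L2] — begin 0,0,0
+L1 (α=1/2) → [26, 245/2, 67]
+L2 (α=1/2) → [114, 379/4, 235/2]
→ [114, 95, 118]

query (0,1) [L1,L2,L3,L4,L5] — begin 0,0,0
+L1 (α=1) → [248, 99, 252]
+L2 (α=1/2) → [227, 71, 145]
+L3 (α=1/4) → [467/2, 197/2, 165]
+L4 (α=0) → [467/2, 197/2, 165]
+L5 (α=1/2) → [861/4, 425/4, 231/2]
→ [215, 106, 116]

query (1,3) [L1,L2,L3,L4,L5,L6] — begin 0,0,0
after L1 α=1/2: [50, 95/2, 205/2]
after L2 α=5/7: [655/7, 480/7, 1480/7]
after L3 α=1/2: [1313/14, 1229/14, 1272/7]
after L4 α=1/2: [2559/28, 3833/28, 636/7]
after L5 α=2/3: [7319/84, 16433/84, 2582/21]
after L6 α=1/5: [9272/105, 3925/21, 12386/105]
→ [88, 187, 118]

(1,2) stack=L1,L2,L3,L4,L5,L6; from [0,0,0]:
+L1 (α=2/3) → [166, 158, 304/3]
+L2 (α=4/5) → [758/5, 314/5, 1948/15]
+L3 (α=1/2) → [599/5, 487/5, 2774/15]
+L4 (α=1/2) → [1239/10, 537/10, 2422/15]
+L5 (α=0) → [1239/10, 537/10, 2422/15]
+L6 (α=2/3) → [6019/30, 519/10, 3652/45]
rounded: [201, 52, 81]

at x=1,y=3 over L1,L2,L3,L4,L5:
L1 α=1/2: [50, 95/2, 205/2]
L2 α=5/7: [655/7, 480/7, 1480/7]
L3 α=1/2: [1313/14, 1229/14, 1272/7]
L4 α=1/2: [2559/28, 3833/28, 636/7]
L5 α=2/3: [7319/84, 16433/84, 2582/21]
= [87, 196, 123]

(1,1) stack=L1,L2,L3,L4,L5,L7; from [0,0,0]:
L1 α=1/2: [109, 53, 181/2]
L2 α=2/3: [103, 379/3, 529/6]
L3 α=3/4: [106, 1711/12, 853/24]
L4 α=3/5: [794/5, 2899/30, 7441/60]
L5 α=3/4: [2609/20, 16309/120, 35161/240]
L7 α=3/4: [11429/80, 76429/480, 168361/960]
rounded: [143, 159, 175]

query (0,3) [L1,L2,L3,L4,L5,L7] — begin 0,0,0
L1 α=2/3: [418/3, 96, 346/3]
L2 α=1/2: [299/3, 86, 625/6]
L3 α=2/3: [1067/9, 214/3, 3349/18]
L4 α=0: [1067/9, 214/3, 3349/18]
L5 α=1/2: [1339/9, 433/6, 5599/36]
L7 α=4/5: [10159/45, 6217/30, 36127/180]
rounded: [226, 207, 201]

query (1,3) [L1,L2,L3,L4,L5,L7] — begin 0,0,0
L1 α=1/2: [50, 95/2, 205/2]
L2 α=5/7: [655/7, 480/7, 1480/7]
L3 α=1/2: [1313/14, 1229/14, 1272/7]
L4 α=1/2: [2559/28, 3833/28, 636/7]
L5 α=2/3: [7319/84, 16433/84, 2582/21]
L7 α=2/3: [24623/252, 55913/252, 11360/63]
→ [98, 222, 180]

at x=1,y=1 over L1,L2,L3,L4,L5:
after L1 α=1/2: [109, 53, 181/2]
after L2 α=2/3: [103, 379/3, 529/6]
after L3 α=3/4: [106, 1711/12, 853/24]
after L4 α=3/5: [794/5, 2899/30, 7441/60]
after L5 α=3/4: [2609/20, 16309/120, 35161/240]
rounded: [130, 136, 147]

(1,0) stack=L1,L2,L3,L4,L5,L8; from [0,0,0]:
L1 α=3/4: [579/4, 9/4, 18]
L2 α=3/8: [4575/32, 2757/32, 807/8]
L3 α=1/2: [7327/64, 4773/64, 2119/16]
L4 α=2/5: [6777/64, 25839/320, 13781/80]
L5 α=1/7: [20747/224, 96877/1120, 50703/280]
L8 α=2/3: [68683/672, 160719/1120, 84863/840]
→ [102, 143, 101]


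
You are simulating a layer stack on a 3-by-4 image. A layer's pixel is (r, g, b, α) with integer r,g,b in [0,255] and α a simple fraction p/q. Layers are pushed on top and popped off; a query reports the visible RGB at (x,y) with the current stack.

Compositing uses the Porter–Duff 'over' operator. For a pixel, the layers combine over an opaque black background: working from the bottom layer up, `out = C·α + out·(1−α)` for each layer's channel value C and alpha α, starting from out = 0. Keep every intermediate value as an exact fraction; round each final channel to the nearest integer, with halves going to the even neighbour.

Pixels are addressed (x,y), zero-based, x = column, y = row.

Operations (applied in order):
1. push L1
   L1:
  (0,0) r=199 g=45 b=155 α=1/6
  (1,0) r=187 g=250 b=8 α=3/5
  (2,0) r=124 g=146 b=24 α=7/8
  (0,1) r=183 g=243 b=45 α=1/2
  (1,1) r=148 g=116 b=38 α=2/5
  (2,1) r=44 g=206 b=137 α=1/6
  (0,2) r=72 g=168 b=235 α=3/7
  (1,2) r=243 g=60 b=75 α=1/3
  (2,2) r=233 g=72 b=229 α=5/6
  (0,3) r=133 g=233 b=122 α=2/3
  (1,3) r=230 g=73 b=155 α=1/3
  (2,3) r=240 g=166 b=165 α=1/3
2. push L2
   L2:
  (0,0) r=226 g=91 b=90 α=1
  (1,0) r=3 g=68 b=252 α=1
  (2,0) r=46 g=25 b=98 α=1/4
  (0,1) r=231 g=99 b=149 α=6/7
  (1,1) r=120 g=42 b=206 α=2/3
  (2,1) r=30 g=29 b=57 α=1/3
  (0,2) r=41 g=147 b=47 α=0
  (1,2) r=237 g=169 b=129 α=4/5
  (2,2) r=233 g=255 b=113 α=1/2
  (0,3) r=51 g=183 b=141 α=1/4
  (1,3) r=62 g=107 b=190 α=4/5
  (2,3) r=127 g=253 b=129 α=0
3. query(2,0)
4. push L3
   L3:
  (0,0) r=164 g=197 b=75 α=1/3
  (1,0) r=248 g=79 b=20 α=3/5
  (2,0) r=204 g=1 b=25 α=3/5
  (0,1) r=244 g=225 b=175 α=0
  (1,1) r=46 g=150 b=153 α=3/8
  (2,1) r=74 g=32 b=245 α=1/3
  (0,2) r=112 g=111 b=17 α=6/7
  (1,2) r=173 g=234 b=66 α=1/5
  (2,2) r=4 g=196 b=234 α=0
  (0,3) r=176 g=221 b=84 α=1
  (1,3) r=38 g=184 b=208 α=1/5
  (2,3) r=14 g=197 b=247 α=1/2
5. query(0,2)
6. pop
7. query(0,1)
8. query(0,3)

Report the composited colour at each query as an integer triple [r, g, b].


(2,0) stack=L1,L2; from [0,0,0]:
L1 α=7/8: [217/2, 511/4, 21]
L2 α=1/4: [743/8, 1633/16, 161/4]
→ [93, 102, 40]

(0,2) stack=L1,L2,L3; from [0,0,0]:
+L1 (α=3/7) → [216/7, 72, 705/7]
+L2 (α=0) → [216/7, 72, 705/7]
+L3 (α=6/7) → [4920/49, 738/7, 1419/49]
= [100, 105, 29]

query (0,1) [L1,L2] — begin 0,0,0
+L1 (α=1/2) → [183/2, 243/2, 45/2]
+L2 (α=6/7) → [2955/14, 1431/14, 1833/14]
= [211, 102, 131]

(0,3) stack=L1,L2; from [0,0,0]:
after L1 α=2/3: [266/3, 466/3, 244/3]
after L2 α=1/4: [317/4, 649/4, 385/4]
= [79, 162, 96]


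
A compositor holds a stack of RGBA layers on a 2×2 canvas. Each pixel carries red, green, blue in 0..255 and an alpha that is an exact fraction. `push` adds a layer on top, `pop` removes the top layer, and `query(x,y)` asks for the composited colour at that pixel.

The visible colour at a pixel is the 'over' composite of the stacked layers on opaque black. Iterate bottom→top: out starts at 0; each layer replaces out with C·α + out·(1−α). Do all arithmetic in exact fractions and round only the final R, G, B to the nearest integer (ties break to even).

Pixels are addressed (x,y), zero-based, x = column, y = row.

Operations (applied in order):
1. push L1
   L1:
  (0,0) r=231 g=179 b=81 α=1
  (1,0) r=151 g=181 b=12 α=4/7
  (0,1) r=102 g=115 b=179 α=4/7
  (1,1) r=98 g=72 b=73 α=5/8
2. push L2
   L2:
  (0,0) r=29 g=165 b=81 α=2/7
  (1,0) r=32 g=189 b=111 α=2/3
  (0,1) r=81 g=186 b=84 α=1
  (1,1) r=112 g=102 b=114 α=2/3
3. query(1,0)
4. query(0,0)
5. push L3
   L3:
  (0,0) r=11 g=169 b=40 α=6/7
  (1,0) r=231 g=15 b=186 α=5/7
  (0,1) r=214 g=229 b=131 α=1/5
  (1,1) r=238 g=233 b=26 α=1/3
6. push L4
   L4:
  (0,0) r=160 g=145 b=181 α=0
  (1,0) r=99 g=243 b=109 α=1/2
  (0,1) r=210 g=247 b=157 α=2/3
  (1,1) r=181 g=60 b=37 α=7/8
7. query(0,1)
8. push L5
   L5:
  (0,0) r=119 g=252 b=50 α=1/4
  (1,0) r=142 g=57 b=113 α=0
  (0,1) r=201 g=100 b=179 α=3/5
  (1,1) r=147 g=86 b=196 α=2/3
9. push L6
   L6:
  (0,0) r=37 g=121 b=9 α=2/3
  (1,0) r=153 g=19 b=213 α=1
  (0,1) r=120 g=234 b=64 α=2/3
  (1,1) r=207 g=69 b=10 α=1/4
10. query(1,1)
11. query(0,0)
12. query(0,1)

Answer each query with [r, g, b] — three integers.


(1,0) stack=L1,L2; from [0,0,0]:
+L1 (α=4/7) → [604/7, 724/7, 48/7]
+L2 (α=2/3) → [1052/21, 3370/21, 534/7]
rounded: [50, 160, 76]

(0,0) stack=L1,L2; from [0,0,0]:
L1 α=1: [231, 179, 81]
L2 α=2/7: [1213/7, 175, 81]
= [173, 175, 81]

query (0,1) [L1,L2,L3,L4] — begin 0,0,0
after L1 α=4/7: [408/7, 460/7, 716/7]
after L2 α=1: [81, 186, 84]
after L3 α=1/5: [538/5, 973/5, 467/5]
after L4 α=2/3: [2638/15, 3443/15, 679/5]
= [176, 230, 136]

(1,1) stack=L1,L2,L3,L4,L5,L6; from [0,0,0]:
L1 α=5/8: [245/4, 45, 365/8]
L2 α=2/3: [1141/12, 83, 2189/24]
L3 α=1/3: [2569/18, 133, 2501/36]
L4 α=7/8: [25375/144, 553/8, 11825/288]
L5 α=2/3: [67711/432, 643/8, 124721/864]
L6 α=1/4: [97519/576, 2481/32, 127601/1152]
rounded: [169, 78, 111]

(0,0) stack=L1,L2,L3,L4,L5,L6; from [0,0,0]:
+L1 (α=1) → [231, 179, 81]
+L2 (α=2/7) → [1213/7, 175, 81]
+L3 (α=6/7) → [1675/49, 1189/7, 321/7]
+L4 (α=0) → [1675/49, 1189/7, 321/7]
+L5 (α=1/4) → [2714/49, 5331/28, 1313/28]
+L6 (α=2/3) → [6340/147, 12107/84, 1817/84]
→ [43, 144, 22]

at x=0,y=1 over L1,L2,L3,L4,L5,L6:
+L1 (α=4/7) → [408/7, 460/7, 716/7]
+L2 (α=1) → [81, 186, 84]
+L3 (α=1/5) → [538/5, 973/5, 467/5]
+L4 (α=2/3) → [2638/15, 3443/15, 679/5]
+L5 (α=3/5) → [14321/75, 11386/75, 4043/25]
+L6 (α=2/3) → [32321/225, 46486/225, 7243/75]
= [144, 207, 97]


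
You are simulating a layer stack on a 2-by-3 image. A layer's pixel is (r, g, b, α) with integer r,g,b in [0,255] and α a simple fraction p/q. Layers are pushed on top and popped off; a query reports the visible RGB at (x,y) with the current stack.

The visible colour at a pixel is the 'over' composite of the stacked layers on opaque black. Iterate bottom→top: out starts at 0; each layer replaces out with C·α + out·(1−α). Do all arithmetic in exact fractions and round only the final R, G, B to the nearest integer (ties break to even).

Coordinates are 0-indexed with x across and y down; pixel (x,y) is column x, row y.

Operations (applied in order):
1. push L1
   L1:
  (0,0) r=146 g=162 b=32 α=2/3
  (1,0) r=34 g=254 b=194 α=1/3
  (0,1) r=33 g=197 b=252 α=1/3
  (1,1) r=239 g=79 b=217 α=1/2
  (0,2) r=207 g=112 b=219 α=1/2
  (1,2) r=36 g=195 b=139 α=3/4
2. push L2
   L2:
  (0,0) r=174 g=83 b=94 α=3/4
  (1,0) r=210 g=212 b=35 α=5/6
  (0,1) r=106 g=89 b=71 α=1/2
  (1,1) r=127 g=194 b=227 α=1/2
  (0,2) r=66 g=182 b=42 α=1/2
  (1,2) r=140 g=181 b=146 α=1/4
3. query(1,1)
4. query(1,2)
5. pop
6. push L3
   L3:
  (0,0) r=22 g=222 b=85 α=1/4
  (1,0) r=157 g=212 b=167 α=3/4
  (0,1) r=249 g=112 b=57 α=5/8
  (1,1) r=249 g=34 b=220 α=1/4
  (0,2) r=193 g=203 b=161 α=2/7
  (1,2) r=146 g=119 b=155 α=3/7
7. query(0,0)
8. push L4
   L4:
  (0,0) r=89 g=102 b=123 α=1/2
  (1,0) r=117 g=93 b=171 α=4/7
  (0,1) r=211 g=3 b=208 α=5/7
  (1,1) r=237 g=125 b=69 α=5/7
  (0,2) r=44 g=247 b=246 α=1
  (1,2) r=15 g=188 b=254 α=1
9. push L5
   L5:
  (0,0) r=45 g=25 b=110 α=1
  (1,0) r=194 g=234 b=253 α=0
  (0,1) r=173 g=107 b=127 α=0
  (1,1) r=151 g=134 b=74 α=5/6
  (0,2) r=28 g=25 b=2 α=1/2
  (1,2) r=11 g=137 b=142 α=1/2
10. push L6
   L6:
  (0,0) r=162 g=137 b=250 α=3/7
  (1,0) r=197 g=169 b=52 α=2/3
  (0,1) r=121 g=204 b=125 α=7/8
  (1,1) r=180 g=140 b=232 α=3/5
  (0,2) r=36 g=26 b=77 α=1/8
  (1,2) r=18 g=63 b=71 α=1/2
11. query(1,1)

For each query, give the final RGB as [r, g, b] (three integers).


(1,1) stack=L1,L2; from [0,0,0]:
after L1 α=1/2: [239/2, 79/2, 217/2]
after L2 α=1/2: [493/4, 467/4, 671/4]
= [123, 117, 168]

query (1,2) [L1,L2] — begin 0,0,0
L1 α=3/4: [27, 585/4, 417/4]
L2 α=1/4: [221/4, 2479/16, 1835/16]
= [55, 155, 115]

at x=0,y=0 over L1,L3:
+L1 (α=2/3) → [292/3, 108, 64/3]
+L3 (α=1/4) → [157/2, 273/2, 149/4]
→ [78, 136, 37]

(1,1) stack=L1,L3,L4,L5,L6; from [0,0,0]:
+L1 (α=1/2) → [239/2, 79/2, 217/2]
+L3 (α=1/4) → [1215/8, 305/8, 1091/8]
+L4 (α=5/7) → [5955/28, 2805/28, 353/4]
+L5 (α=5/6) → [27095/168, 21565/168, 611/8]
+L6 (α=3/5) → [14491/84, 11369/84, 679/4]
= [173, 135, 170]


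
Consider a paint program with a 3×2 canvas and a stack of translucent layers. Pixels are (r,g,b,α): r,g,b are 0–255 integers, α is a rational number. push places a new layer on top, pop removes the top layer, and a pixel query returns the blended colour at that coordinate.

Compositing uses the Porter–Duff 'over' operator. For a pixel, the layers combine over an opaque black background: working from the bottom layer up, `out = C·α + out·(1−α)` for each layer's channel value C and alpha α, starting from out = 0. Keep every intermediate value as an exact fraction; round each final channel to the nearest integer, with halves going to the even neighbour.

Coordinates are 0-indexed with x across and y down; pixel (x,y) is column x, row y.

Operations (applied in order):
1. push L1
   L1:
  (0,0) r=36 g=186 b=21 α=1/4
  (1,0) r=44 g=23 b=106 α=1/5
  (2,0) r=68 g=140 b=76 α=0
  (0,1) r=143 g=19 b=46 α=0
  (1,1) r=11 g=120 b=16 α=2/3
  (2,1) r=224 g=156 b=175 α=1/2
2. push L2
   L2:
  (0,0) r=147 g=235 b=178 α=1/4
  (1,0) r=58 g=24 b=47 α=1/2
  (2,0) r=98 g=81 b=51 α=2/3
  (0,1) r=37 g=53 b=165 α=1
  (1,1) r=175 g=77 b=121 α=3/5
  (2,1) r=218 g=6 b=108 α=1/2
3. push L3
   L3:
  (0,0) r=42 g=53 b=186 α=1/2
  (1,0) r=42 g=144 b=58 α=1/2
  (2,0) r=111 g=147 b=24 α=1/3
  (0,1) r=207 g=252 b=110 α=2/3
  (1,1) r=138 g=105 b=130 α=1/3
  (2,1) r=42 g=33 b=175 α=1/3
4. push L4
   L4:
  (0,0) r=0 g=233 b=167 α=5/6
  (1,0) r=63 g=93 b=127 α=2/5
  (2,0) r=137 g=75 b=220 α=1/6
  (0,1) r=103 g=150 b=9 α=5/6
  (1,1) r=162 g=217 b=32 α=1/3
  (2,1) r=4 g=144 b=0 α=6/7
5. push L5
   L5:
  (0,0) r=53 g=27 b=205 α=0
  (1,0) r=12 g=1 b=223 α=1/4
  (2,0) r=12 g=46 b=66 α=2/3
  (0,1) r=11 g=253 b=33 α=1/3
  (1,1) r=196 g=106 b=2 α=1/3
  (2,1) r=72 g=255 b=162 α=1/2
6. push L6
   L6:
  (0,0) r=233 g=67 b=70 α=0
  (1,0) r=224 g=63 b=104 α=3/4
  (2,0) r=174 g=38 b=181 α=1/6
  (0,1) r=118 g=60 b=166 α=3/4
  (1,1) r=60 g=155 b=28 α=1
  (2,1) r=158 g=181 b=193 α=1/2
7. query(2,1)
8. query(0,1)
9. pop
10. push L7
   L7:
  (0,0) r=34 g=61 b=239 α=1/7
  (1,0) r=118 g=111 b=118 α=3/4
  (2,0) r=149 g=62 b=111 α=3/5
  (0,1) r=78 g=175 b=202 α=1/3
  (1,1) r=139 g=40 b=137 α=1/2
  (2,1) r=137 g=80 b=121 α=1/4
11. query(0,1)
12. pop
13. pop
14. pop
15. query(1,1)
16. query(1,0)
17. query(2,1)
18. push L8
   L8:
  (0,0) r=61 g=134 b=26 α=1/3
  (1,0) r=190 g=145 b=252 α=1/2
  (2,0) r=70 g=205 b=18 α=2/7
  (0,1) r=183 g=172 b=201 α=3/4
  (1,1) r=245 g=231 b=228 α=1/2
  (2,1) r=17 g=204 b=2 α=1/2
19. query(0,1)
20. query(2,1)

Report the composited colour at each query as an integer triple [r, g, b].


query (2,1) [L1,L2,L3,L4,L5,L6] — begin 0,0,0
L1 α=1/2: [112, 78, 175/2]
L2 α=1/2: [165, 42, 391/4]
L3 α=1/3: [124, 39, 247/2]
L4 α=6/7: [148/7, 129, 247/14]
L5 α=1/2: [326/7, 192, 2515/28]
L6 α=1/2: [716/7, 373/2, 7919/56]
= [102, 186, 141]

at x=0,y=1 over L1,L2,L3,L4,L5,L6:
after L1 α=0: [0, 0, 0]
after L2 α=1: [37, 53, 165]
after L3 α=2/3: [451/3, 557/3, 385/3]
after L4 α=5/6: [998/9, 2807/18, 260/9]
after L5 α=1/3: [2095/27, 5084/27, 817/27]
after L6 α=3/4: [11653/108, 2486/27, 14263/108]
= [108, 92, 132]

query (0,1) [L1,L2,L3,L4,L5,L7] — begin 0,0,0
after L1 α=0: [0, 0, 0]
after L2 α=1: [37, 53, 165]
after L3 α=2/3: [451/3, 557/3, 385/3]
after L4 α=5/6: [998/9, 2807/18, 260/9]
after L5 α=1/3: [2095/27, 5084/27, 817/27]
after L7 α=1/3: [6296/81, 14893/81, 7088/81]
= [78, 184, 88]

at x=1,y=1 over L1,L2,L3:
after L1 α=2/3: [22/3, 80, 32/3]
after L2 α=3/5: [1619/15, 391/5, 1153/15]
after L3 α=1/3: [5308/45, 1307/15, 4256/45]
→ [118, 87, 95]

query (1,0) [L1,L2,L3] — begin 0,0,0
L1 α=1/5: [44/5, 23/5, 106/5]
L2 α=1/2: [167/5, 143/10, 341/10]
L3 α=1/2: [377/10, 1583/20, 921/20]
= [38, 79, 46]

at x=2,y=1 over L1,L2,L3:
+L1 (α=1/2) → [112, 78, 175/2]
+L2 (α=1/2) → [165, 42, 391/4]
+L3 (α=1/3) → [124, 39, 247/2]
→ [124, 39, 124]

query (0,1) [L1,L2,L3,L8] — begin 0,0,0
L1 α=0: [0, 0, 0]
L2 α=1: [37, 53, 165]
L3 α=2/3: [451/3, 557/3, 385/3]
L8 α=3/4: [1049/6, 2105/12, 1097/6]
→ [175, 175, 183]

query (2,1) [L1,L2,L3,L8] — begin 0,0,0
after L1 α=1/2: [112, 78, 175/2]
after L2 α=1/2: [165, 42, 391/4]
after L3 α=1/3: [124, 39, 247/2]
after L8 α=1/2: [141/2, 243/2, 251/4]
rounded: [70, 122, 63]


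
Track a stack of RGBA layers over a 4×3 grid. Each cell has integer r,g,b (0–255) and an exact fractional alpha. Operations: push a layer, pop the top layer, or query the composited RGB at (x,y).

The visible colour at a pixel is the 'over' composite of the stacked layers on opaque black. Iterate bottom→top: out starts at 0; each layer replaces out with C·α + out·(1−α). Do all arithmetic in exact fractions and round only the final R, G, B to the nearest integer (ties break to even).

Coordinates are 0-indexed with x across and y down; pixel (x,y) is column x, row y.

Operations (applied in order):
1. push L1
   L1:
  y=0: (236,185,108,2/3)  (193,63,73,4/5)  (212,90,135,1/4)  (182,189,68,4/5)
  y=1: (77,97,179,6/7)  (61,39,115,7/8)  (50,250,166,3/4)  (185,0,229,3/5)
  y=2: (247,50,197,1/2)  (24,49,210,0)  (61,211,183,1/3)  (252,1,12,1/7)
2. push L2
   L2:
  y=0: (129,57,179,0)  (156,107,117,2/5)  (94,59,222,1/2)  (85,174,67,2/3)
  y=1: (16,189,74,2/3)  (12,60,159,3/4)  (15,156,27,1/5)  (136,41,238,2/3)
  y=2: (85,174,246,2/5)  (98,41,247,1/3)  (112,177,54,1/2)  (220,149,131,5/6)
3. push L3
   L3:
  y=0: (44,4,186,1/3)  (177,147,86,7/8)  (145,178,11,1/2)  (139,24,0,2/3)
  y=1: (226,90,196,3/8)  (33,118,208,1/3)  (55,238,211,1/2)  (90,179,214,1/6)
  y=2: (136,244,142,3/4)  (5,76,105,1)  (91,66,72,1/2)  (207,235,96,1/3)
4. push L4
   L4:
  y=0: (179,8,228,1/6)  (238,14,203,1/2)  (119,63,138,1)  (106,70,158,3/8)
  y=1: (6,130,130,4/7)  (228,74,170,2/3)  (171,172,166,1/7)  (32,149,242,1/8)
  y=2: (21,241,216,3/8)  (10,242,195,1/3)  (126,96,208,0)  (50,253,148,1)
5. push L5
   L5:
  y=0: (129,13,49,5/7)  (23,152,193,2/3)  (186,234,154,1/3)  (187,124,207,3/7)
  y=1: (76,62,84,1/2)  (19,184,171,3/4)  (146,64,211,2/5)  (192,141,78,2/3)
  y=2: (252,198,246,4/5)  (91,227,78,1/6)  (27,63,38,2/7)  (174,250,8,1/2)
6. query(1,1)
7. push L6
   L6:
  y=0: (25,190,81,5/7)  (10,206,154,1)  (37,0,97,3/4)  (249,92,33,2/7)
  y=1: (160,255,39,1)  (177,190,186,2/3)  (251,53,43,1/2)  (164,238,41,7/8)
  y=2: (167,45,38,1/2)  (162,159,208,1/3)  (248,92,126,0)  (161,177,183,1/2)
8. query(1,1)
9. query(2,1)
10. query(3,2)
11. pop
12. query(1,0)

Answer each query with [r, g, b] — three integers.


at x=1,y=1 over L1,L2,L3,L4,L5:
L1 α=7/8: [427/8, 273/8, 805/8]
L2 α=3/4: [715/32, 1713/32, 4621/32]
L3 α=1/3: [1243/48, 3601/48, 7949/48]
L4 α=2/3: [23131/144, 10705/144, 24269/144]
L5 α=3/4: [31339/576, 90193/576, 98141/576]
= [54, 157, 170]

(1,1) stack=L1,L2,L3,L4,L5,L6; from [0,0,0]:
+L1 (α=7/8) → [427/8, 273/8, 805/8]
+L2 (α=3/4) → [715/32, 1713/32, 4621/32]
+L3 (α=1/3) → [1243/48, 3601/48, 7949/48]
+L4 (α=2/3) → [23131/144, 10705/144, 24269/144]
+L5 (α=3/4) → [31339/576, 90193/576, 98141/576]
+L6 (α=2/3) → [235243/1728, 309073/1728, 312413/1728]
= [136, 179, 181]

at x=2,y=1 over L1,L2,L3,L4,L5,L6:
+L1 (α=3/4) → [75/2, 375/2, 249/2]
+L2 (α=1/5) → [33, 906/5, 105]
+L3 (α=1/2) → [44, 1048/5, 158]
+L4 (α=1/7) → [435/7, 7148/35, 1114/7]
+L5 (α=2/5) → [3349/35, 25924/175, 6296/35]
+L6 (α=1/2) → [6067/35, 35199/350, 7801/70]
→ [173, 101, 111]

query (3,2) [L1,L2,L3,L4,L5,L6] — begin 0,0,0
L1 α=1/7: [36, 1/7, 12/7]
L2 α=5/6: [568/3, 2608/21, 4597/42]
L3 α=1/3: [1757/9, 10151/63, 6613/63]
L4 α=1: [50, 253, 148]
L5 α=1/2: [112, 503/2, 78]
L6 α=1/2: [273/2, 857/4, 261/2]
→ [136, 214, 130]

query (1,0) [L1,L2,L3,L4,L5] — begin 0,0,0
after L1 α=4/5: [772/5, 252/5, 292/5]
after L2 α=2/5: [3876/25, 1826/25, 2046/25]
after L3 α=7/8: [34851/200, 27551/200, 2137/25]
after L4 α=1/2: [82451/400, 30351/400, 3606/25]
after L5 α=2/3: [33617/400, 151951/1200, 13256/75]
= [84, 127, 177]


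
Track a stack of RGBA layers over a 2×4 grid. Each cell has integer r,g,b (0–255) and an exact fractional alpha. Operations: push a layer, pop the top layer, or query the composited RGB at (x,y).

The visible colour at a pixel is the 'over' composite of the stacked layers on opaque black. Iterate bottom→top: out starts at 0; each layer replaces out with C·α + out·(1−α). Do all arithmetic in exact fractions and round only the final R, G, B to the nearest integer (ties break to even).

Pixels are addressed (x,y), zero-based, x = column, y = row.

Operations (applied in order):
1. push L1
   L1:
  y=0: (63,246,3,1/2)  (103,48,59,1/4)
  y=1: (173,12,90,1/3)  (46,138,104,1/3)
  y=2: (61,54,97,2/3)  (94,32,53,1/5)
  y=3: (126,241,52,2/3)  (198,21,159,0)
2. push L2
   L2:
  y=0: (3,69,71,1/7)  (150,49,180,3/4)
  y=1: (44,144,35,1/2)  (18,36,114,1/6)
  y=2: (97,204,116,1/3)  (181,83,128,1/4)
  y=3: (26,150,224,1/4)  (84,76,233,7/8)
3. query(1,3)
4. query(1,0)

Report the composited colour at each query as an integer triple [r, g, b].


(1,3) stack=L1,L2; from [0,0,0]:
L1 α=0: [0, 0, 0]
L2 α=7/8: [147/2, 133/2, 1631/8]
rounded: [74, 66, 204]

(1,0) stack=L1,L2; from [0,0,0]:
L1 α=1/4: [103/4, 12, 59/4]
L2 α=3/4: [1903/16, 159/4, 2219/16]
= [119, 40, 139]


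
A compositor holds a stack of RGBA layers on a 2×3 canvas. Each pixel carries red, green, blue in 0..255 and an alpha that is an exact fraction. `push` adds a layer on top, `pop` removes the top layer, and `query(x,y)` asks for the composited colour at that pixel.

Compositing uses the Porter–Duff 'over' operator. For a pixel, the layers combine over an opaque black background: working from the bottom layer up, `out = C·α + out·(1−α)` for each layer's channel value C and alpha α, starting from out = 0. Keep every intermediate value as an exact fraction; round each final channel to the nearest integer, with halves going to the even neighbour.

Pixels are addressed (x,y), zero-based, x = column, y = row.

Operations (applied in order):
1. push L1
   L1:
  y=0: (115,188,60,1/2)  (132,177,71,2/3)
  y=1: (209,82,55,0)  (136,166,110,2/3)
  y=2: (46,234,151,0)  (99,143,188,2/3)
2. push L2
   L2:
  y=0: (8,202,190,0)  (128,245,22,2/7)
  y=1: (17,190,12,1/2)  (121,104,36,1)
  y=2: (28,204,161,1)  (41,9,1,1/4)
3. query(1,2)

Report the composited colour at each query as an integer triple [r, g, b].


query (1,2) [L1,L2] — begin 0,0,0
+L1 (α=2/3) → [66, 286/3, 376/3]
+L2 (α=1/4) → [239/4, 295/4, 377/4]
→ [60, 74, 94]


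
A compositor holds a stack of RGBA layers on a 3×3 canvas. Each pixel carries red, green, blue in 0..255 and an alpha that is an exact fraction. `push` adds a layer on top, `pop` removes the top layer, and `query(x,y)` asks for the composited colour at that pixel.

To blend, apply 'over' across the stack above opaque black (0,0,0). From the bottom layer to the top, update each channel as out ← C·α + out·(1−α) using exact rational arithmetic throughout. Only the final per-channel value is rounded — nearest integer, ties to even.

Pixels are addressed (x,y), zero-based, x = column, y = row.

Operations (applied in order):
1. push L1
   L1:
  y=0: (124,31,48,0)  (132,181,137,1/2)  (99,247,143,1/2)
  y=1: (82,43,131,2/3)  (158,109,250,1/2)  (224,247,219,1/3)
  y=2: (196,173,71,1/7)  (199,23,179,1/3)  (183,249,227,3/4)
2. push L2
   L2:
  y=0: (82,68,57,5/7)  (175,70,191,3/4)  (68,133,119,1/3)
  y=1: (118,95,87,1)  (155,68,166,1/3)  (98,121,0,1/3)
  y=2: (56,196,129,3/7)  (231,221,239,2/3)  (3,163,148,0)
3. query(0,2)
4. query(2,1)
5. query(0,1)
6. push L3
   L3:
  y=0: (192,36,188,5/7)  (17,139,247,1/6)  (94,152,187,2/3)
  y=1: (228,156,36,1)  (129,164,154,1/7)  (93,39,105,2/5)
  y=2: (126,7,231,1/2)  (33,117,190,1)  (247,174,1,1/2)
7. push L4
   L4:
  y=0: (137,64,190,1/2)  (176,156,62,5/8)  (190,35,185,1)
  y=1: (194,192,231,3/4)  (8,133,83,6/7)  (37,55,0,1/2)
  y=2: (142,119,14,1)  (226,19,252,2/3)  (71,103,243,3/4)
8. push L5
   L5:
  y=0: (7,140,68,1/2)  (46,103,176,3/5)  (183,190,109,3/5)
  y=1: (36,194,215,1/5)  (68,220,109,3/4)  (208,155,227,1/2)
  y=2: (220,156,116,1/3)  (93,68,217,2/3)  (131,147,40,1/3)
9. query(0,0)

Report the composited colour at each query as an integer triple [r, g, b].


at x=0,y=2 over L1,L2:
L1 α=1/7: [28, 173/7, 71/7]
L2 α=3/7: [40, 4808/49, 2993/49]
= [40, 98, 61]

(2,1) stack=L1,L2; from [0,0,0]:
L1 α=1/3: [224/3, 247/3, 73]
L2 α=1/3: [742/9, 857/9, 146/3]
= [82, 95, 49]

(0,1) stack=L1,L2; from [0,0,0]:
L1 α=2/3: [164/3, 86/3, 262/3]
L2 α=1: [118, 95, 87]
rounded: [118, 95, 87]

query (0,0) [L1,L2,L3,L4,L5] — begin 0,0,0
after L1 α=0: [0, 0, 0]
after L2 α=5/7: [410/7, 340/7, 285/7]
after L3 α=5/7: [7540/49, 1940/49, 7150/49]
after L4 α=1/2: [14253/98, 2538/49, 8230/49]
after L5 α=1/2: [14939/196, 4699/49, 5781/49]
rounded: [76, 96, 118]


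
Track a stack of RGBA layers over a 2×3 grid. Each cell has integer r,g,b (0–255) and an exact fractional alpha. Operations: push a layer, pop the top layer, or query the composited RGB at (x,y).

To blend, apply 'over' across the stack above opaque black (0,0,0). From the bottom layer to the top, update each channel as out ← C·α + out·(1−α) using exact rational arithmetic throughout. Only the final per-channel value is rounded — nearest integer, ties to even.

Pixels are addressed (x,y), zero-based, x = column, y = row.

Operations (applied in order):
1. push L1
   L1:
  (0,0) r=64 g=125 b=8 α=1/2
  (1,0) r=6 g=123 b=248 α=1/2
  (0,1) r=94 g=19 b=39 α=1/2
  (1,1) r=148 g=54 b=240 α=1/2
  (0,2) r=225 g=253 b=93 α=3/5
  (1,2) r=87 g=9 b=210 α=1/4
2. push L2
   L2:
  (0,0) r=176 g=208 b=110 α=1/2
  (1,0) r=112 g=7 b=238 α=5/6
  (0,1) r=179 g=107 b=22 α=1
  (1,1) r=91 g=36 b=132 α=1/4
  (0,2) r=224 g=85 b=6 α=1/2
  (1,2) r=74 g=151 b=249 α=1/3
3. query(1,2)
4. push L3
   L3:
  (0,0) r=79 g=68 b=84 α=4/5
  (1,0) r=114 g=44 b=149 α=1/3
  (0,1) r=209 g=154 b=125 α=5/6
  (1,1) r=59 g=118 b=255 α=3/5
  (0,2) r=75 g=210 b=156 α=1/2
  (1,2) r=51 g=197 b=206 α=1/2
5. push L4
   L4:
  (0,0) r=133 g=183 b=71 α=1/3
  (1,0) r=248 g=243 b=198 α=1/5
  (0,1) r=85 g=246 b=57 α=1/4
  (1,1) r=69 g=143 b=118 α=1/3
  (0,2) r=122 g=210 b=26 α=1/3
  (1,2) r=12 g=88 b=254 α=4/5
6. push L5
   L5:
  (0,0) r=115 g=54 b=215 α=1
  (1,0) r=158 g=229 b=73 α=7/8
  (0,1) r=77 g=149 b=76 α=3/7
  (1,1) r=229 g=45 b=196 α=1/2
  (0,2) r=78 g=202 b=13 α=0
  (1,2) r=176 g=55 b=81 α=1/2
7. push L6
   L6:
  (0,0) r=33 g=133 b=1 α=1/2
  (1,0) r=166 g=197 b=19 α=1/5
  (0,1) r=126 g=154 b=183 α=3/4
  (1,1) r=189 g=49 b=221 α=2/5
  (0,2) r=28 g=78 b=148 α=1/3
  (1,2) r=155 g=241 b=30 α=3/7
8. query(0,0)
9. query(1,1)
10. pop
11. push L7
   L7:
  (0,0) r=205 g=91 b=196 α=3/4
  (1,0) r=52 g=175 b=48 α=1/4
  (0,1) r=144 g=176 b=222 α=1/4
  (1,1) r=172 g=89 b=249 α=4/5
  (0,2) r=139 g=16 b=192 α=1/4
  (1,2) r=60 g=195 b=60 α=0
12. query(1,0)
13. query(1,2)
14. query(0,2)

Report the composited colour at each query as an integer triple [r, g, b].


at x=1,y=2 over L1,L2:
L1 α=1/4: [87/4, 9/4, 105/2]
L2 α=1/3: [235/6, 311/6, 118]
= [39, 52, 118]

query (0,0) [L1,L2,L3,L4,L5,L6] — begin 0,0,0
L1 α=1/2: [32, 125/2, 4]
L2 α=1/2: [104, 541/4, 57]
L3 α=4/5: [84, 1629/20, 393/5]
L4 α=1/3: [301/3, 1153/10, 1141/15]
L5 α=1: [115, 54, 215]
L6 α=1/2: [74, 187/2, 108]
→ [74, 94, 108]

at x=1,y=1 over L1,L2,L3,L4,L5,L6:
L1 α=1/2: [74, 27, 120]
L2 α=1/4: [313/4, 117/4, 123]
L3 α=3/5: [667/10, 165/2, 1011/5]
L4 α=1/3: [1012/15, 308/3, 2612/15]
L5 α=1/2: [4447/30, 443/6, 2776/15]
L6 α=2/5: [8227/50, 639/10, 4986/25]
→ [165, 64, 199]

(1,0) stack=L1,L2,L3,L4,L5,L7; from [0,0,0]:
after L1 α=1/2: [3, 123/2, 124]
after L2 α=5/6: [563/6, 193/12, 219]
after L3 α=1/3: [905/9, 457/18, 587/3]
after L4 α=1/5: [5852/45, 3101/45, 2942/15]
after L5 α=7/8: [27811/180, 18809/90, 10607/120]
after L7 α=1/4: [30931/240, 24059/120, 12527/160]
rounded: [129, 200, 78]

(1,2) stack=L1,L2,L3,L4,L5,L7; from [0,0,0]:
L1 α=1/4: [87/4, 9/4, 105/2]
L2 α=1/3: [235/6, 311/6, 118]
L3 α=1/2: [541/12, 1493/12, 162]
L4 α=4/5: [1117/60, 5717/60, 1178/5]
L5 α=1/2: [11677/120, 9017/120, 1583/10]
L7 α=0: [11677/120, 9017/120, 1583/10]
= [97, 75, 158]

at x=0,y=2 over L1,L2,L3,L4,L5,L7:
+L1 (α=3/5) → [135, 759/5, 279/5]
+L2 (α=1/2) → [359/2, 592/5, 309/10]
+L3 (α=1/2) → [509/4, 821/5, 1869/20]
+L4 (α=1/3) → [251/2, 2692/15, 2129/30]
+L5 (α=0) → [251/2, 2692/15, 2129/30]
+L7 (α=1/4) → [1031/8, 693/5, 4049/40]
→ [129, 139, 101]


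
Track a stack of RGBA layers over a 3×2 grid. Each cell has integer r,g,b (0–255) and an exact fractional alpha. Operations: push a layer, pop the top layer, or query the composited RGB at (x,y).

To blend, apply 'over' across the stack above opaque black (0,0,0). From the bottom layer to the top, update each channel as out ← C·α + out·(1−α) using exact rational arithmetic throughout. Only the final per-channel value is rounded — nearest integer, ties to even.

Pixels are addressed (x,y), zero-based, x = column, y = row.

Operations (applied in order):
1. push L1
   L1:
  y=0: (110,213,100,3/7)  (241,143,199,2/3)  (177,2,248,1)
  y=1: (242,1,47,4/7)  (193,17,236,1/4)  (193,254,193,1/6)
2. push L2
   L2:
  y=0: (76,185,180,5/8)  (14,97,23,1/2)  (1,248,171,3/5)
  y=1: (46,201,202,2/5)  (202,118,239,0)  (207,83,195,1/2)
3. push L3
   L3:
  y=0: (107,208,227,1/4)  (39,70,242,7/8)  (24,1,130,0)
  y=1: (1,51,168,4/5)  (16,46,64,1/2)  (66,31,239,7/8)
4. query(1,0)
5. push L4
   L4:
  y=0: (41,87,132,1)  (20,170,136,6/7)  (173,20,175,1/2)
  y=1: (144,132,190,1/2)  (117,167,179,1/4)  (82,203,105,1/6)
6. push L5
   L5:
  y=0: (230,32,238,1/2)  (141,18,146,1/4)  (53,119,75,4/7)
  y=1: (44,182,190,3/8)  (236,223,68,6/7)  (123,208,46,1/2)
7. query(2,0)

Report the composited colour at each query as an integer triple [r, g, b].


(1,0) stack=L1,L2,L3; from [0,0,0]:
L1 α=2/3: [482/3, 286/3, 398/3]
L2 α=1/2: [262/3, 577/6, 467/6]
L3 α=7/8: [1081/24, 3517/48, 10631/48]
→ [45, 73, 221]

query (2,0) [L1,L2,L3,L4,L5] — begin 0,0,0
after L1 α=1: [177, 2, 248]
after L2 α=3/5: [357/5, 748/5, 1009/5]
after L3 α=0: [357/5, 748/5, 1009/5]
after L4 α=1/2: [611/5, 424/5, 942/5]
after L5 α=4/7: [2893/35, 3652/35, 618/5]
→ [83, 104, 124]


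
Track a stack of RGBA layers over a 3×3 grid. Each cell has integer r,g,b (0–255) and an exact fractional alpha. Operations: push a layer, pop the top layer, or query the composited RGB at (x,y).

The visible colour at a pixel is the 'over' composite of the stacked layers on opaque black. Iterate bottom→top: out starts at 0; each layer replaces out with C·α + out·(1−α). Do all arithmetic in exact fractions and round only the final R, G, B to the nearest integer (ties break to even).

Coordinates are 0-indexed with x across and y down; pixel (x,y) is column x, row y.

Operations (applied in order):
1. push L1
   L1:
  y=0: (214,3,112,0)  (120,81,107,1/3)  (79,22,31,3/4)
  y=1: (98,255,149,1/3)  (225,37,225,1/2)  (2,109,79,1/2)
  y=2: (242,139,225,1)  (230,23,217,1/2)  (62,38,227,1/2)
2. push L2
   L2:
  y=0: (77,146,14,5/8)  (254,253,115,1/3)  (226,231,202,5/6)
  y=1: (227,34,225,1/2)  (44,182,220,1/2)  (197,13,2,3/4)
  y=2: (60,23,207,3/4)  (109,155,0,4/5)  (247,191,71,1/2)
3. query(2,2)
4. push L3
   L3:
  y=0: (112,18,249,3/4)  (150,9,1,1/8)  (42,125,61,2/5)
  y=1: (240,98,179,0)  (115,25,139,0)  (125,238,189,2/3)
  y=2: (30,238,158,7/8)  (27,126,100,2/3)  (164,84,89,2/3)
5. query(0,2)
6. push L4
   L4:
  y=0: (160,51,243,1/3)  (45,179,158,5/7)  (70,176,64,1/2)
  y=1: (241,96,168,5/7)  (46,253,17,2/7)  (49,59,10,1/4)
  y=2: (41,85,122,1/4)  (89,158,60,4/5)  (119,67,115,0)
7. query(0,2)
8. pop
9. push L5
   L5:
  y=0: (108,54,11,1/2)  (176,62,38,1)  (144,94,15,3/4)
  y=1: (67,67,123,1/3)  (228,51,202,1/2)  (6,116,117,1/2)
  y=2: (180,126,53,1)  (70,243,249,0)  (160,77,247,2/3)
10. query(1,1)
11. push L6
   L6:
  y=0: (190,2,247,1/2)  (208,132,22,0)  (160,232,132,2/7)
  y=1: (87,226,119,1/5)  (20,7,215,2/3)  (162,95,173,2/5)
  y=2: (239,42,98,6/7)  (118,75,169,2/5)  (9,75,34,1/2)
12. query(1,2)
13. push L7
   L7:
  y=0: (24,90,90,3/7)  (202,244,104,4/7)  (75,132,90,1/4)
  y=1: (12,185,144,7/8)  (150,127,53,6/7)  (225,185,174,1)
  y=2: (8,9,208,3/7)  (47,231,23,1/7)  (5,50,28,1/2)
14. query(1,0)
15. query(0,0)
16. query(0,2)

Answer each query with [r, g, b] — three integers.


query (2,2) [L1,L2] — begin 0,0,0
L1 α=1/2: [31, 19, 227/2]
L2 α=1/2: [139, 105, 369/4]
rounded: [139, 105, 92]

query (0,2) [L1,L2,L3] — begin 0,0,0
after L1 α=1: [242, 139, 225]
after L2 α=3/4: [211/2, 52, 423/2]
after L3 α=7/8: [631/16, 859/4, 2635/16]
rounded: [39, 215, 165]

query (0,2) [L1,L2,L3,L4] — begin 0,0,0
after L1 α=1: [242, 139, 225]
after L2 α=3/4: [211/2, 52, 423/2]
after L3 α=7/8: [631/16, 859/4, 2635/16]
after L4 α=1/4: [2549/64, 2917/16, 9857/64]
= [40, 182, 154]

query (1,1) [L1,L2,L3,L5] — begin 0,0,0
+L1 (α=1/2) → [225/2, 37/2, 225/2]
+L2 (α=1/2) → [313/4, 401/4, 665/4]
+L3 (α=0) → [313/4, 401/4, 665/4]
+L5 (α=1/2) → [1225/8, 605/8, 1473/8]
rounded: [153, 76, 184]

(1,2) stack=L1,L2,L3,L5,L6; from [0,0,0]:
+L1 (α=1/2) → [115, 23/2, 217/2]
+L2 (α=4/5) → [551/5, 1263/10, 217/10]
+L3 (α=2/3) → [821/15, 1261/10, 739/10]
+L5 (α=0) → [821/15, 1261/10, 739/10]
+L6 (α=2/5) → [2001/25, 5283/50, 5597/50]
= [80, 106, 112]

at x=1,y=0 over L1,L2,L3,L5,L6,L7:
after L1 α=1/3: [40, 27, 107/3]
after L2 α=1/3: [334/3, 307/3, 559/9]
after L3 α=1/8: [697/6, 272/3, 1961/36]
after L5 α=1: [176, 62, 38]
after L6 α=0: [176, 62, 38]
after L7 α=4/7: [1336/7, 166, 530/7]
rounded: [191, 166, 76]

(0,0) stack=L1,L2,L3,L5,L6,L7; from [0,0,0]:
L1 α=0: [0, 0, 0]
L2 α=5/8: [385/8, 365/4, 35/4]
L3 α=3/4: [3073/32, 581/16, 3023/16]
L5 α=1/2: [6529/64, 1445/32, 3199/32]
L6 α=1/2: [18689/128, 1509/64, 11103/64]
L7 α=3/7: [2999/32, 5829/112, 15423/112]
rounded: [94, 52, 138]

at x=0,y=2 over L1,L2,L3,L5,L6,L7:
after L1 α=1: [242, 139, 225]
after L2 α=3/4: [211/2, 52, 423/2]
after L3 α=7/8: [631/16, 859/4, 2635/16]
after L5 α=1: [180, 126, 53]
after L6 α=6/7: [1614/7, 54, 641/7]
after L7 α=3/7: [6624/49, 243/7, 6932/49]
rounded: [135, 35, 141]


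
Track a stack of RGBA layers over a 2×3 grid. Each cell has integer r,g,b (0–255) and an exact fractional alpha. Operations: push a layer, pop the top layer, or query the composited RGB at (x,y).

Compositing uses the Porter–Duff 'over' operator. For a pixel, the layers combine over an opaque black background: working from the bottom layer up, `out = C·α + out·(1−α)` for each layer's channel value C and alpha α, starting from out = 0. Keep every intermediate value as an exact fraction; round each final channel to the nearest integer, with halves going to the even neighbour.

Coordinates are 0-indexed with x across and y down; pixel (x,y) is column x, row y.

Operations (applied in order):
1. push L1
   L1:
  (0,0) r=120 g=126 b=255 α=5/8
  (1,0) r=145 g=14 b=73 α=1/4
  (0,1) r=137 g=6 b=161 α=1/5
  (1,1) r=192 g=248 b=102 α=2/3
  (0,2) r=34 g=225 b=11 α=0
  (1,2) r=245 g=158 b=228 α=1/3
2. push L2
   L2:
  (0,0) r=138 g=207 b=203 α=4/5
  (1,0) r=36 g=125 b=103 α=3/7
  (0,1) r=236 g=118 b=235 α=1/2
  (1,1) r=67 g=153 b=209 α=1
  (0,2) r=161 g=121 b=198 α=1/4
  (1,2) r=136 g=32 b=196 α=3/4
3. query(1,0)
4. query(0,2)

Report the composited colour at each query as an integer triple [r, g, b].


at x=1,y=0 over L1,L2:
L1 α=1/4: [145/4, 7/2, 73/4]
L2 α=3/7: [253/7, 389/7, 382/7]
= [36, 56, 55]

(0,2) stack=L1,L2; from [0,0,0]:
L1 α=0: [0, 0, 0]
L2 α=1/4: [161/4, 121/4, 99/2]
= [40, 30, 50]


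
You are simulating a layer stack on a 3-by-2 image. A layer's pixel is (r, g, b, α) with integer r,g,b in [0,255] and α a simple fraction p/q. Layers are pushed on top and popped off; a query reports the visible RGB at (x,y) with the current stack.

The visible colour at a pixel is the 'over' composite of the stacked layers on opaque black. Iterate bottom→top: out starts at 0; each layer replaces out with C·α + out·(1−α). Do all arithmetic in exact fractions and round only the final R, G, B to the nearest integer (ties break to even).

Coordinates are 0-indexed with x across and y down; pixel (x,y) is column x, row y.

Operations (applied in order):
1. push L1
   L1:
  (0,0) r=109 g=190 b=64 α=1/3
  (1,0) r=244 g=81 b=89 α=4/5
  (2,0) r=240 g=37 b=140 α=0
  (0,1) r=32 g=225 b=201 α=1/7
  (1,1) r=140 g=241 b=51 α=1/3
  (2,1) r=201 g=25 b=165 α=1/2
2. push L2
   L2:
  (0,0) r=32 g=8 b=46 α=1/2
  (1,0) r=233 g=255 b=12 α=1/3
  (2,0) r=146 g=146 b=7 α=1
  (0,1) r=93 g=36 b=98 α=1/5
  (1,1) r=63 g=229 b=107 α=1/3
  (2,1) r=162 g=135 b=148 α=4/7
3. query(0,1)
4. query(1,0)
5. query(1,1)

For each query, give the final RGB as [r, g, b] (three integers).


query (0,1) [L1,L2] — begin 0,0,0
L1 α=1/7: [32/7, 225/7, 201/7]
L2 α=1/5: [779/35, 1152/35, 298/7]
rounded: [22, 33, 43]

(1,0) stack=L1,L2; from [0,0,0]:
L1 α=4/5: [976/5, 324/5, 356/5]
L2 α=1/3: [1039/5, 641/5, 772/15]
→ [208, 128, 51]

(1,1) stack=L1,L2; from [0,0,0]:
after L1 α=1/3: [140/3, 241/3, 17]
after L2 α=1/3: [469/9, 1169/9, 47]
rounded: [52, 130, 47]


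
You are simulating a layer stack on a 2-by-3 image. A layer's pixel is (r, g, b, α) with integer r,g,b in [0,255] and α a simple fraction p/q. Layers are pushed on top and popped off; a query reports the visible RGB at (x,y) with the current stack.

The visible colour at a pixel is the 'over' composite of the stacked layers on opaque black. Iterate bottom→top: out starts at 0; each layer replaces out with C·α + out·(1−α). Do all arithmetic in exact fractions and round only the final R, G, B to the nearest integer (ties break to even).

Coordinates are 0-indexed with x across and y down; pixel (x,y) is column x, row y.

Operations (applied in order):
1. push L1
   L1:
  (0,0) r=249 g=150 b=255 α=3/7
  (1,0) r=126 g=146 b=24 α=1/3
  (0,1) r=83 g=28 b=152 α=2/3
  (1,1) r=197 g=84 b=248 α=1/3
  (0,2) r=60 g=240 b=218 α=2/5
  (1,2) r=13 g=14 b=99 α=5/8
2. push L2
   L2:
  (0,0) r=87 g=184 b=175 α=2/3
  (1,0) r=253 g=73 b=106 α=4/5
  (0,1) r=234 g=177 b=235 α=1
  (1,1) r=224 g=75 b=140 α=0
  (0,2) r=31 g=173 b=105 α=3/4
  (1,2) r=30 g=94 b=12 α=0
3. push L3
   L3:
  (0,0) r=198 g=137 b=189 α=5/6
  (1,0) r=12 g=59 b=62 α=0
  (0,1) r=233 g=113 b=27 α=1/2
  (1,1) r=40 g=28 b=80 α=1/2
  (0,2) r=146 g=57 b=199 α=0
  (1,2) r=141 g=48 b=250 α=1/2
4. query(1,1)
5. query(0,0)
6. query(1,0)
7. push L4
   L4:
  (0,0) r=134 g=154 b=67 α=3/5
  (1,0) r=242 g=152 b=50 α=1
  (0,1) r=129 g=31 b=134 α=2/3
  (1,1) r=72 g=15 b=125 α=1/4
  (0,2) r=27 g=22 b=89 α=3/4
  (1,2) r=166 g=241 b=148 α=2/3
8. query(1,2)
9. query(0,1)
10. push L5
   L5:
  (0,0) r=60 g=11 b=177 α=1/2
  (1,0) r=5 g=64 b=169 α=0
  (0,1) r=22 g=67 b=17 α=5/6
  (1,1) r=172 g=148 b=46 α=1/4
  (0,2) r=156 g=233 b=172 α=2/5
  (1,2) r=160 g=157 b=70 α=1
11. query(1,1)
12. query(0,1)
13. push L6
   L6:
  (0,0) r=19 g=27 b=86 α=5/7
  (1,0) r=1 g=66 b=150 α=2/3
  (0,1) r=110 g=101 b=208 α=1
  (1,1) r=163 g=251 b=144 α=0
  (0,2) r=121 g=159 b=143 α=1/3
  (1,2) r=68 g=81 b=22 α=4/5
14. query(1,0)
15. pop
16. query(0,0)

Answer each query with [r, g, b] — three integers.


query (1,1) [L1,L2,L3] — begin 0,0,0
after L1 α=1/3: [197/3, 28, 248/3]
after L2 α=0: [197/3, 28, 248/3]
after L3 α=1/2: [317/6, 28, 244/3]
rounded: [53, 28, 81]

at x=0,y=0 over L1,L2,L3:
after L1 α=3/7: [747/7, 450/7, 765/7]
after L2 α=2/3: [655/7, 3026/21, 3215/21]
after L3 α=5/6: [7585/42, 17411/126, 11530/63]
= [181, 138, 183]

query (1,0) [L1,L2,L3] — begin 0,0,0
L1 α=1/3: [42, 146/3, 8]
L2 α=4/5: [1054/5, 1022/15, 432/5]
L3 α=0: [1054/5, 1022/15, 432/5]
→ [211, 68, 86]

at x=1,y=2 over L1,L2,L3,L4:
after L1 α=5/8: [65/8, 35/4, 495/8]
after L2 α=0: [65/8, 35/4, 495/8]
after L3 α=1/2: [1193/16, 227/8, 2495/16]
after L4 α=2/3: [6505/48, 1361/8, 7231/48]
→ [136, 170, 151]

(0,1) stack=L1,L2,L3,L4; from [0,0,0]:
L1 α=2/3: [166/3, 56/3, 304/3]
L2 α=1: [234, 177, 235]
L3 α=1/2: [467/2, 145, 131]
L4 α=2/3: [983/6, 69, 133]
→ [164, 69, 133]

at x=1,y=1 over L1,L2,L3,L4,L5:
after L1 α=1/3: [197/3, 28, 248/3]
after L2 α=0: [197/3, 28, 248/3]
after L3 α=1/2: [317/6, 28, 244/3]
after L4 α=1/4: [461/8, 99/4, 369/4]
after L5 α=1/4: [2759/32, 889/16, 1291/16]
→ [86, 56, 81]

at x=0,y=1 over L1,L2,L3,L4,L5:
after L1 α=2/3: [166/3, 56/3, 304/3]
after L2 α=1: [234, 177, 235]
after L3 α=1/2: [467/2, 145, 131]
after L4 α=2/3: [983/6, 69, 133]
after L5 α=5/6: [1643/36, 202/3, 109/3]
→ [46, 67, 36]

at x=1,y=0 over L1,L2,L3,L4,L5,L6:
after L1 α=1/3: [42, 146/3, 8]
after L2 α=4/5: [1054/5, 1022/15, 432/5]
after L3 α=0: [1054/5, 1022/15, 432/5]
after L4 α=1: [242, 152, 50]
after L5 α=0: [242, 152, 50]
after L6 α=2/3: [244/3, 284/3, 350/3]
= [81, 95, 117]

query (0,0) [L1,L2,L3,L4,L5] — begin 0,0,0
+L1 (α=3/7) → [747/7, 450/7, 765/7]
+L2 (α=2/3) → [655/7, 3026/21, 3215/21]
+L3 (α=5/6) → [7585/42, 17411/126, 11530/63]
+L4 (α=3/5) → [16027/105, 46517/315, 35723/315]
+L5 (α=1/2) → [22327/210, 24991/315, 45739/315]
→ [106, 79, 145]
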